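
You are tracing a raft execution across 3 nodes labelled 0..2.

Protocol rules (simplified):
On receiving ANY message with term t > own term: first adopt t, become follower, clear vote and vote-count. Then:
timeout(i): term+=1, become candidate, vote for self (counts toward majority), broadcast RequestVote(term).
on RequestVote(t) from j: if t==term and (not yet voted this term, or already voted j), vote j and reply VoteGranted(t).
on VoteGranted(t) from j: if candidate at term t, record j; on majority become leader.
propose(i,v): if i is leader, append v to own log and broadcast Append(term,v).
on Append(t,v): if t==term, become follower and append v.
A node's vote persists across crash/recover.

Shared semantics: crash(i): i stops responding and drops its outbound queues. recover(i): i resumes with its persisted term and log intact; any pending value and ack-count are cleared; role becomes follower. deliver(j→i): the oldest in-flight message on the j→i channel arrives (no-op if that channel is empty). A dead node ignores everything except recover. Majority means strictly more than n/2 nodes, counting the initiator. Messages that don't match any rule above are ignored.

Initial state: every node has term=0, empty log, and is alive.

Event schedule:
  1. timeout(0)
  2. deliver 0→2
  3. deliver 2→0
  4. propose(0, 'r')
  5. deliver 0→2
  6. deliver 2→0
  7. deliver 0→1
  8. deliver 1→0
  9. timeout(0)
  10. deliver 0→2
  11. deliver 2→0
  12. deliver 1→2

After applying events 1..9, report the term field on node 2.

1. timeout(0):  <0:cand t1 ->
2. deliver 0→2:  <2:foll t1 ->
3. deliver 2→0:  <0:lead t1 ->
4. propose(0,'r'):  <0:lead t1 r>
5. deliver 0→2:  <2:foll t1 r>
6. deliver 2→0:  nop
7. deliver 0→1:  <1:foll t1 ->
8. deliver 1→0:  nop
9. timeout(0):  <0:cand t2 r>

1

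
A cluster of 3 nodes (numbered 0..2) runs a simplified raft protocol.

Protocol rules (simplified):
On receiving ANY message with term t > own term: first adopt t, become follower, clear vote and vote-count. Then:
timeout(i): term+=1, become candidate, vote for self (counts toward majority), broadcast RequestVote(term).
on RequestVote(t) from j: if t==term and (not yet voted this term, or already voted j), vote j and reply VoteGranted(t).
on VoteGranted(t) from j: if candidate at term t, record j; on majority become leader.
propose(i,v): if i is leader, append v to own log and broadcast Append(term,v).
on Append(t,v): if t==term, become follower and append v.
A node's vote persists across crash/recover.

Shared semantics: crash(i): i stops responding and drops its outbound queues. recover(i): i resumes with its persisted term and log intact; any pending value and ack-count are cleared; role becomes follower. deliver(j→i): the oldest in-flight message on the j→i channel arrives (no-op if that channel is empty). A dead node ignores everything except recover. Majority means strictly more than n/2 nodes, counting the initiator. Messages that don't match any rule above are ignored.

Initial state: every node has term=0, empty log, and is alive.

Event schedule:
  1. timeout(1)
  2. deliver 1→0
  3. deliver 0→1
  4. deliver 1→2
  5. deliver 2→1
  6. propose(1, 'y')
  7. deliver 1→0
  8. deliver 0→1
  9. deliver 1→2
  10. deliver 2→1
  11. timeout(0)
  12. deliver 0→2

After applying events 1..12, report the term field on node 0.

2

step 1 timeout(1): 1={cand,t=1,log=-}
step 2 deliver 1→0: 0={foll,t=1,log=-}
step 3 deliver 0→1: 1={lead,t=1,log=-}
step 4 deliver 1→2: 2={foll,t=1,log=-}
step 5 deliver 2→1: —
step 6 propose(1,'y'): 1={lead,t=1,log=y}
step 7 deliver 1→0: 0={foll,t=1,log=y}
step 8 deliver 0→1: —
step 9 deliver 1→2: 2={foll,t=1,log=y}
step 10 deliver 2→1: —
step 11 timeout(0): 0={cand,t=2,log=y}
step 12 deliver 0→2: 2={foll,t=2,log=y}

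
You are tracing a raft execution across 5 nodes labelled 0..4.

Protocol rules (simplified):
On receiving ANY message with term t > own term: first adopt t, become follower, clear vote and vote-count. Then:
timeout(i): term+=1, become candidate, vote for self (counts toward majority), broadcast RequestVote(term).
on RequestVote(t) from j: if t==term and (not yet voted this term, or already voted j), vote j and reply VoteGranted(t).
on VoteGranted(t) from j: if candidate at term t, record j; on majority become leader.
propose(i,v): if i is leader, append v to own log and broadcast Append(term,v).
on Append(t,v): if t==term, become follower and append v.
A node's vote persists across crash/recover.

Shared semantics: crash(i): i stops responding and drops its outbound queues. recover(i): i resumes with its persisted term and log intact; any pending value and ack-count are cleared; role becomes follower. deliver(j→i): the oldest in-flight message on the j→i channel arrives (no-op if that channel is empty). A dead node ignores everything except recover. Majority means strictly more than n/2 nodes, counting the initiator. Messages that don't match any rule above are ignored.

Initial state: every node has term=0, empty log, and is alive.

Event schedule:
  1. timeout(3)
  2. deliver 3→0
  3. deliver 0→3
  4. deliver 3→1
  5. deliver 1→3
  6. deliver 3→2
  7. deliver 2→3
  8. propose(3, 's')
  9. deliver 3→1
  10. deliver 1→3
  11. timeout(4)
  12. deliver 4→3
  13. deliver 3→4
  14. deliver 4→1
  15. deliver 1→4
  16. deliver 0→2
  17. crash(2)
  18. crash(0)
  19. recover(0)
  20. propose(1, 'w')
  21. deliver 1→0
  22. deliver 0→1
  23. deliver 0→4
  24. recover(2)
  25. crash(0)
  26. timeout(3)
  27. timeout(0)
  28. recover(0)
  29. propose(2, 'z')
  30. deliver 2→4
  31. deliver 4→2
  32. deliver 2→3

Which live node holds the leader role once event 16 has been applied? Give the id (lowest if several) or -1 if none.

after 1 — timeout(3): n3:cand/t1/[-]
after 2 — deliver 3→0: n0:foll/t1/[-]
after 3 — deliver 0→3: ·
after 4 — deliver 3→1: n1:foll/t1/[-]
after 5 — deliver 1→3: n3:lead/t1/[-]
after 6 — deliver 3→2: n2:foll/t1/[-]
after 7 — deliver 2→3: ·
after 8 — propose(3,'s'): n3:lead/t1/[s]
after 9 — deliver 3→1: n1:foll/t1/[s]
after 10 — deliver 1→3: ·
after 11 — timeout(4): n4:cand/t1/[-]
after 12 — deliver 4→3: ·
after 13 — deliver 3→4: ·
after 14 — deliver 4→1: ·
after 15 — deliver 1→4: ·
after 16 — deliver 0→2: ·

3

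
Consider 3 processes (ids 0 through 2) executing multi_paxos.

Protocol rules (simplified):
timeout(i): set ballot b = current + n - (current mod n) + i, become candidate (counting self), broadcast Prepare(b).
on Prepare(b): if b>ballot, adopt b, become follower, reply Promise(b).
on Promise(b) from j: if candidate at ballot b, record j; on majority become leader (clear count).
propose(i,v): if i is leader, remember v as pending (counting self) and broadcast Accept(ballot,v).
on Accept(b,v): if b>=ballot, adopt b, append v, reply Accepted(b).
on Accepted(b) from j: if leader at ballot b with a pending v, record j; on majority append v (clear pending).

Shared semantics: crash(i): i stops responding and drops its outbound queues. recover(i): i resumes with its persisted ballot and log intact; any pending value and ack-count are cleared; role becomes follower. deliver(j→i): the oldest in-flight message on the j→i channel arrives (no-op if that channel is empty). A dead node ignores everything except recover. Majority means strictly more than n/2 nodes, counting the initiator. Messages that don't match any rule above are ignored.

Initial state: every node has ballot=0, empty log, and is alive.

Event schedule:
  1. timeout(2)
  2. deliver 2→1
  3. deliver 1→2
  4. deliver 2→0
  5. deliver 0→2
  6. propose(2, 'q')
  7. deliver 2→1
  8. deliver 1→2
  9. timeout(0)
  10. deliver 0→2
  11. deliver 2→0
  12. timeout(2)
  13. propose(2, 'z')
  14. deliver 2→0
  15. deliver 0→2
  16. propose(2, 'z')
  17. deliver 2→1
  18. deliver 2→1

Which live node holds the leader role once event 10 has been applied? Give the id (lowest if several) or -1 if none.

[1] timeout(2) → N2(cand b5 [-])
[2] deliver 2→1 → N1(foll b5 [-])
[3] deliver 1→2 → N2(lead b5 [-])
[4] deliver 2→0 → N0(foll b5 [-])
[5] deliver 0→2 → ∅
[6] propose(2,'q') → ∅
[7] deliver 2→1 → N1(foll b5 [q])
[8] deliver 1→2 → N2(lead b5 [q])
[9] timeout(0) → N0(cand b6 [-])
[10] deliver 0→2 → N2(foll b6 [q])

-1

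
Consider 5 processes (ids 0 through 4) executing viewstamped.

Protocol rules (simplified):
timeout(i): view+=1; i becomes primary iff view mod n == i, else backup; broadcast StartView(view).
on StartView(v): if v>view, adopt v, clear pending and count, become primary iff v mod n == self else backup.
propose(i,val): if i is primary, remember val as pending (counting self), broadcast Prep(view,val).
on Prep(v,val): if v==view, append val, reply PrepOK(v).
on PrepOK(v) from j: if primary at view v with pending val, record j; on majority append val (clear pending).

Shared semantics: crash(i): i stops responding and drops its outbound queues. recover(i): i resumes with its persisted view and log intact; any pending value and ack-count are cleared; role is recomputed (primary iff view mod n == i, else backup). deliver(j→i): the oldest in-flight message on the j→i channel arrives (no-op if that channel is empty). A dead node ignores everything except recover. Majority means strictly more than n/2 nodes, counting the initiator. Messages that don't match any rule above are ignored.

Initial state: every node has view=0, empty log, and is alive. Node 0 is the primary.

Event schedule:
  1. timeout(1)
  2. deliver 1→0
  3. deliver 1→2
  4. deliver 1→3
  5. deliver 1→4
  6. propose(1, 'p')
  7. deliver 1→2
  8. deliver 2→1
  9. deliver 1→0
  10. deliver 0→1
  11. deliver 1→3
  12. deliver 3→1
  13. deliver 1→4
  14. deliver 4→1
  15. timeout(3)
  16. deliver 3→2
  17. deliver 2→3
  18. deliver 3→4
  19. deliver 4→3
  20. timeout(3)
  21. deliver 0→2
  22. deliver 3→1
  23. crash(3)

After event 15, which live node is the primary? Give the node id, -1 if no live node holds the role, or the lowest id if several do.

1

[1] timeout(1) → N1(prim v1 [-])
[2] deliver 1→0 → N0(back v1 [-])
[3] deliver 1→2 → N2(back v1 [-])
[4] deliver 1→3 → N3(back v1 [-])
[5] deliver 1→4 → N4(back v1 [-])
[6] propose(1,'p') → ∅
[7] deliver 1→2 → N2(back v1 [p])
[8] deliver 2→1 → ∅
[9] deliver 1→0 → N0(back v1 [p])
[10] deliver 0→1 → N1(prim v1 [p])
[11] deliver 1→3 → N3(back v1 [p])
[12] deliver 3→1 → ∅
[13] deliver 1→4 → N4(back v1 [p])
[14] deliver 4→1 → ∅
[15] timeout(3) → N3(back v2 [p])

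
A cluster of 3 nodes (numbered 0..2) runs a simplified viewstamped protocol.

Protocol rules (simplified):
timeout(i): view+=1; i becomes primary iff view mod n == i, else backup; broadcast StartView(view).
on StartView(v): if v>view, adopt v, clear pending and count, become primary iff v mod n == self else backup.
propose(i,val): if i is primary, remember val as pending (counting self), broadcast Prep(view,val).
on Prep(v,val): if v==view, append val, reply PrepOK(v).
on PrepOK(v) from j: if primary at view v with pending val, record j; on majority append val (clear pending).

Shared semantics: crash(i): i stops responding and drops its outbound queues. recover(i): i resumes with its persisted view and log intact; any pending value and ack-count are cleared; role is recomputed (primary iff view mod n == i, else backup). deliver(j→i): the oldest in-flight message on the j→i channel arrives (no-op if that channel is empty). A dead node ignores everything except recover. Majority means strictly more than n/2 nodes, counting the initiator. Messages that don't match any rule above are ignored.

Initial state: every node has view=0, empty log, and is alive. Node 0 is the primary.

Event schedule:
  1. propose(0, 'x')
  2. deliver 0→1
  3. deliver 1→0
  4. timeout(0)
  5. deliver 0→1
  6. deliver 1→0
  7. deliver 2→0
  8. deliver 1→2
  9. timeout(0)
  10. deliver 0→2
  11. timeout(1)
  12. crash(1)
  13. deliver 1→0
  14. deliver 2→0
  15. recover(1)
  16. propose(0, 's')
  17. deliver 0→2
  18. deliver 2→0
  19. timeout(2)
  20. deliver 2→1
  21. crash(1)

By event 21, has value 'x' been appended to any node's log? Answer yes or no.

yes

1. propose(0,'x'):  nop
2. deliver 0→1:  <1:back v0 x>
3. deliver 1→0:  <0:prim v0 x>
4. timeout(0):  <0:back v1 x>
5. deliver 0→1:  <1:prim v1 x>
6. deliver 1→0:  nop
7. deliver 2→0:  nop
8. deliver 1→2:  nop
9. timeout(0):  <0:back v2 x>
10. deliver 0→2:  <2:back v0 x>
11. timeout(1):  <1:back v2 x>
12. crash(1):  <1:✗back v2 x>
13. deliver 1→0:  nop
14. deliver 2→0:  nop
15. recover(1):  <1:back v2 x>
16. propose(0,'s'):  nop
17. deliver 0→2:  <2:back v1 x>
18. deliver 2→0:  nop
19. timeout(2):  <2:prim v2 x>
20. deliver 2→1:  nop
21. crash(1):  <1:✗back v2 x>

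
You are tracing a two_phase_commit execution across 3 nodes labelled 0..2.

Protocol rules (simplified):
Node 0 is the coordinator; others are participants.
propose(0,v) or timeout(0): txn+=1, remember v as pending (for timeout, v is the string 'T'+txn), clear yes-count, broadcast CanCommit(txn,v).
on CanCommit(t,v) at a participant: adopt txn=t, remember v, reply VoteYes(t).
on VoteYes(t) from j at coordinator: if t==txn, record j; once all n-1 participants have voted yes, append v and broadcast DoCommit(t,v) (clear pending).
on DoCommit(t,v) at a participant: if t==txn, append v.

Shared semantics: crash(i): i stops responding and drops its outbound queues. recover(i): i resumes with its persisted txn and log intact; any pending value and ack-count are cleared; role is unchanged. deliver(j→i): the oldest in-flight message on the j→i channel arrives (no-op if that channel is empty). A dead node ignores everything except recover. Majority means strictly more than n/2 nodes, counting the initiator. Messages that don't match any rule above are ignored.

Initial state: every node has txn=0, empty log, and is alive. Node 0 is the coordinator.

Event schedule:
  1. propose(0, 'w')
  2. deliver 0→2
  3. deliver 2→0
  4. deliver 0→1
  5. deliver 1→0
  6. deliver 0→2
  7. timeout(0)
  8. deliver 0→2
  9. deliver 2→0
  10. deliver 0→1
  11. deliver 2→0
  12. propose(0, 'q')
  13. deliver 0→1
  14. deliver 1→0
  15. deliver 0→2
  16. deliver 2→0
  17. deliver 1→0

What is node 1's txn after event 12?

1

[1] propose(0,'w') → N0(coor t1 [-])
[2] deliver 0→2 → N2(part t1 [-])
[3] deliver 2→0 → ∅
[4] deliver 0→1 → N1(part t1 [-])
[5] deliver 1→0 → N0(coor t1 [w])
[6] deliver 0→2 → N2(part t1 [w])
[7] timeout(0) → N0(coor t2 [w])
[8] deliver 0→2 → N2(part t2 [w])
[9] deliver 2→0 → ∅
[10] deliver 0→1 → N1(part t1 [w])
[11] deliver 2→0 → ∅
[12] propose(0,'q') → N0(coor t3 [w])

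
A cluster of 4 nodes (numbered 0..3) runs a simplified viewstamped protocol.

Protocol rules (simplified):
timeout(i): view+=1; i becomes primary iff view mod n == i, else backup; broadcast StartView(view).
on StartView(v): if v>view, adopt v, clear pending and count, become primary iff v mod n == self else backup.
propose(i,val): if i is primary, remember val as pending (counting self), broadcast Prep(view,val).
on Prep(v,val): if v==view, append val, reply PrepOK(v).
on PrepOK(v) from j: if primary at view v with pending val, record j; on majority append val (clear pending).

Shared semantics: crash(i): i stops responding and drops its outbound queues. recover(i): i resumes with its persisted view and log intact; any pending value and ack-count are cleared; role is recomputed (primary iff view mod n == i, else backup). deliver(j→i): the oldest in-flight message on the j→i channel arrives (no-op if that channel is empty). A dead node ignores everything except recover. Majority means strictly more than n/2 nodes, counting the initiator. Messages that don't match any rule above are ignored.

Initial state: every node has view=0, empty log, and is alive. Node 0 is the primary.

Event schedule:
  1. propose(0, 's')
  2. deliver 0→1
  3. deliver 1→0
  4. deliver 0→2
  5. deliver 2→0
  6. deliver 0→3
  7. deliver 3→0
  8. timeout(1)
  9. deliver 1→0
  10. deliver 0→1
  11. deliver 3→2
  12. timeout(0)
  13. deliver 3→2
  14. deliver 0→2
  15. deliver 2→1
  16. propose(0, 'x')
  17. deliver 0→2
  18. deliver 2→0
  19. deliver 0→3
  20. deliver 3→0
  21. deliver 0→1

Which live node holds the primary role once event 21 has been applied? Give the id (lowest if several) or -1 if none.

[1] propose(0,'s') → ∅
[2] deliver 0→1 → N1(back v0 [s])
[3] deliver 1→0 → ∅
[4] deliver 0→2 → N2(back v0 [s])
[5] deliver 2→0 → N0(prim v0 [s])
[6] deliver 0→3 → N3(back v0 [s])
[7] deliver 3→0 → ∅
[8] timeout(1) → N1(prim v1 [s])
[9] deliver 1→0 → N0(back v1 [s])
[10] deliver 0→1 → ∅
[11] deliver 3→2 → ∅
[12] timeout(0) → N0(back v2 [s])
[13] deliver 3→2 → ∅
[14] deliver 0→2 → N2(prim v2 [s])
[15] deliver 2→1 → ∅
[16] propose(0,'x') → ∅
[17] deliver 0→2 → ∅
[18] deliver 2→0 → ∅
[19] deliver 0→3 → N3(back v2 [s])
[20] deliver 3→0 → ∅
[21] deliver 0→1 → N1(back v2 [s])

2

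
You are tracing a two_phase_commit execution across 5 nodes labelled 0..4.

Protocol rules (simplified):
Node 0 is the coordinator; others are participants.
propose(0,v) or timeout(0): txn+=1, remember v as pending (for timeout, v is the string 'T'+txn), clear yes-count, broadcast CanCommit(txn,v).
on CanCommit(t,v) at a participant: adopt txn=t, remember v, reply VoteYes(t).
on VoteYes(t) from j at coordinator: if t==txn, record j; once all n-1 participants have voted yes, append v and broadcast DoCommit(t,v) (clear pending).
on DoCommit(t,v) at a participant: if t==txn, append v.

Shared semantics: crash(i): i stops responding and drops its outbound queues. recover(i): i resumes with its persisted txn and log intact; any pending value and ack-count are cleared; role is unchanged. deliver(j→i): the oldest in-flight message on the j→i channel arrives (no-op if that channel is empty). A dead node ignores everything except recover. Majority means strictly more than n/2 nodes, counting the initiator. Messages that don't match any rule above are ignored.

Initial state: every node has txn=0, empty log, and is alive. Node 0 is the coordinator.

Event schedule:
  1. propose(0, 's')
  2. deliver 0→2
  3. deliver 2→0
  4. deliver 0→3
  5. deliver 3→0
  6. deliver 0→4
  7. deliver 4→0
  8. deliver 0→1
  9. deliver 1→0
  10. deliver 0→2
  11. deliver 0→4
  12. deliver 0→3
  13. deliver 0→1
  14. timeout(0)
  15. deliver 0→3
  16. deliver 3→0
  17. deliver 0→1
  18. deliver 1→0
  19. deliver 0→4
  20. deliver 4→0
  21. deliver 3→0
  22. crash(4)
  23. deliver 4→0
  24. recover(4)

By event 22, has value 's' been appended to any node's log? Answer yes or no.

yes

[1] propose(0,'s') → N0(coor t1 [-])
[2] deliver 0→2 → N2(part t1 [-])
[3] deliver 2→0 → ∅
[4] deliver 0→3 → N3(part t1 [-])
[5] deliver 3→0 → ∅
[6] deliver 0→4 → N4(part t1 [-])
[7] deliver 4→0 → ∅
[8] deliver 0→1 → N1(part t1 [-])
[9] deliver 1→0 → N0(coor t1 [s])
[10] deliver 0→2 → N2(part t1 [s])
[11] deliver 0→4 → N4(part t1 [s])
[12] deliver 0→3 → N3(part t1 [s])
[13] deliver 0→1 → N1(part t1 [s])
[14] timeout(0) → N0(coor t2 [s])
[15] deliver 0→3 → N3(part t2 [s])
[16] deliver 3→0 → ∅
[17] deliver 0→1 → N1(part t2 [s])
[18] deliver 1→0 → ∅
[19] deliver 0→4 → N4(part t2 [s])
[20] deliver 4→0 → ∅
[21] deliver 3→0 → ∅
[22] crash(4) → N4(✗part t2 [s])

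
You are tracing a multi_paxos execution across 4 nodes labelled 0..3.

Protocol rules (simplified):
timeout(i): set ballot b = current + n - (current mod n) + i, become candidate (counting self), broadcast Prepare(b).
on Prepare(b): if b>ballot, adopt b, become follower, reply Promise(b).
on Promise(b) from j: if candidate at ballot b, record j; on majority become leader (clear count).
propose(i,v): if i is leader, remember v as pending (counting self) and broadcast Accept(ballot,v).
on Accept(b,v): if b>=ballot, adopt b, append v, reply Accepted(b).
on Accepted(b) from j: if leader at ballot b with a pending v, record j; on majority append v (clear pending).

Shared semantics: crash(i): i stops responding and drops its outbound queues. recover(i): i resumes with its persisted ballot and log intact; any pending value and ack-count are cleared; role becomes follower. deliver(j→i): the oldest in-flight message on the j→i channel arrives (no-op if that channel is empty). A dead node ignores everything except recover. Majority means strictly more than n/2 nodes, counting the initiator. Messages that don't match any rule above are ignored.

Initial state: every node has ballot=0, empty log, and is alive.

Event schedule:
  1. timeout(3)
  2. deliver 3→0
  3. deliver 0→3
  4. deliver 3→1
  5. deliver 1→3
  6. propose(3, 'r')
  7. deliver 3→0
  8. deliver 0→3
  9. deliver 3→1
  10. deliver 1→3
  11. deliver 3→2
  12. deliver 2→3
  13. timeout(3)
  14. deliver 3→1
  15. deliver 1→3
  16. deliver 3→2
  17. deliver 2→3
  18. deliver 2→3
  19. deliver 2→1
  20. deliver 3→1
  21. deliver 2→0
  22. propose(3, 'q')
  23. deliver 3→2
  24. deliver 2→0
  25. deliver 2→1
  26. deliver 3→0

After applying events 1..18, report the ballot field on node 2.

7

step 1 timeout(3): 3={cand,b=7,log=-}
step 2 deliver 3→0: 0={foll,b=7,log=-}
step 3 deliver 0→3: —
step 4 deliver 3→1: 1={foll,b=7,log=-}
step 5 deliver 1→3: 3={lead,b=7,log=-}
step 6 propose(3,'r'): —
step 7 deliver 3→0: 0={foll,b=7,log=r}
step 8 deliver 0→3: —
step 9 deliver 3→1: 1={foll,b=7,log=r}
step 10 deliver 1→3: 3={lead,b=7,log=r}
step 11 deliver 3→2: 2={foll,b=7,log=-}
step 12 deliver 2→3: —
step 13 timeout(3): 3={cand,b=11,log=r}
step 14 deliver 3→1: 1={foll,b=11,log=r}
step 15 deliver 1→3: —
step 16 deliver 3→2: 2={foll,b=7,log=r}
step 17 deliver 2→3: —
step 18 deliver 2→3: —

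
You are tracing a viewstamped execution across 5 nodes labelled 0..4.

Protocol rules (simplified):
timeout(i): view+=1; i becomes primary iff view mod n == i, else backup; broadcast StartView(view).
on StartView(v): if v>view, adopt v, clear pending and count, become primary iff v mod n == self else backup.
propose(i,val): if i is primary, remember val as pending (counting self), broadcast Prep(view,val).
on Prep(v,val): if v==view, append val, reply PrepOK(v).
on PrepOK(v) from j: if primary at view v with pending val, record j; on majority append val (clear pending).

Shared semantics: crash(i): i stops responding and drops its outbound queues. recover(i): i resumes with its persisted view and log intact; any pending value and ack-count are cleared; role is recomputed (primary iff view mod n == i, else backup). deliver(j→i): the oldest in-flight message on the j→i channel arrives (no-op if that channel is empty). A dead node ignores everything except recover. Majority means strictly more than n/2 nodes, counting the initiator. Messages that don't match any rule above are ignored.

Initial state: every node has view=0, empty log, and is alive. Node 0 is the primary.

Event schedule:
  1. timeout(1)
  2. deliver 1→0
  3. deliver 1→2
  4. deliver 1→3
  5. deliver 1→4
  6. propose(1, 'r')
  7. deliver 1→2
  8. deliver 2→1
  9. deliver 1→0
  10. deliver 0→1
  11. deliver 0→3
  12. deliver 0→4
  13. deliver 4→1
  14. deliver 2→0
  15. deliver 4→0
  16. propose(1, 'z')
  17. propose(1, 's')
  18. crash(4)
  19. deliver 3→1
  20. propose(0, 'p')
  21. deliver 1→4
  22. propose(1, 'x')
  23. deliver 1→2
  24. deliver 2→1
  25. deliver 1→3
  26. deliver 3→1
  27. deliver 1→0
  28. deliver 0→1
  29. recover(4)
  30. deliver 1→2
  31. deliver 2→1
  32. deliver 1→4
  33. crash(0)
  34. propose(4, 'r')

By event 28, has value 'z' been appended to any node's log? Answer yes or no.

yes

after 1 — timeout(1): n1:prim/v1/[-]
after 2 — deliver 1→0: n0:back/v1/[-]
after 3 — deliver 1→2: n2:back/v1/[-]
after 4 — deliver 1→3: n3:back/v1/[-]
after 5 — deliver 1→4: n4:back/v1/[-]
after 6 — propose(1,'r'): ·
after 7 — deliver 1→2: n2:back/v1/[r]
after 8 — deliver 2→1: ·
after 9 — deliver 1→0: n0:back/v1/[r]
after 10 — deliver 0→1: n1:prim/v1/[r]
after 11 — deliver 0→3: ·
after 12 — deliver 0→4: ·
after 13 — deliver 4→1: ·
after 14 — deliver 2→0: ·
after 15 — deliver 4→0: ·
after 16 — propose(1,'z'): ·
after 17 — propose(1,'s'): ·
after 18 — crash(4): n4:✗back/v1/[-]
after 19 — deliver 3→1: ·
after 20 — propose(0,'p'): ·
after 21 — deliver 1→4: ·
after 22 — propose(1,'x'): ·
after 23 — deliver 1→2: n2:back/v1/[r,z]
after 24 — deliver 2→1: ·
after 25 — deliver 1→3: n3:back/v1/[r]
after 26 — deliver 3→1: n1:prim/v1/[r,x]
after 27 — deliver 1→0: n0:back/v1/[r,z]
after 28 — deliver 0→1: ·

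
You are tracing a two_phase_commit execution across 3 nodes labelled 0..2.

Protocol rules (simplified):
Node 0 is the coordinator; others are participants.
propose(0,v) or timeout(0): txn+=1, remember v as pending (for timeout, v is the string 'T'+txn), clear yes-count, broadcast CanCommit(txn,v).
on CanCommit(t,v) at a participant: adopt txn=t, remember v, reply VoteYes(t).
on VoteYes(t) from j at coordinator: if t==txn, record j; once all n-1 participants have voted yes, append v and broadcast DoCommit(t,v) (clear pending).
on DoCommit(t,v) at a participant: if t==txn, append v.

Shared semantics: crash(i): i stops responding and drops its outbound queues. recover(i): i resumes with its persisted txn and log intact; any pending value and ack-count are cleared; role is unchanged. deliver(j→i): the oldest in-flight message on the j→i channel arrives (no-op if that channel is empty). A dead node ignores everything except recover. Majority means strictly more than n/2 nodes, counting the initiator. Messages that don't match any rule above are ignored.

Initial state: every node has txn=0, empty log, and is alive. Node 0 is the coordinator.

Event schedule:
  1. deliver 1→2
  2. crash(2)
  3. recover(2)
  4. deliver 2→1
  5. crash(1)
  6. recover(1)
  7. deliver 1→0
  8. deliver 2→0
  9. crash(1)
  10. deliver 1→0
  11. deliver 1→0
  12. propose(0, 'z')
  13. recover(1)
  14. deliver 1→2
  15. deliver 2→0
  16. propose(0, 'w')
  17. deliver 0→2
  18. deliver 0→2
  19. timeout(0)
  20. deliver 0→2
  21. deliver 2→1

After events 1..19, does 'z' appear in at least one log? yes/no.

no

1. deliver 1→2:  nop
2. crash(2):  <2:✗part t0 ->
3. recover(2):  <2:part t0 ->
4. deliver 2→1:  nop
5. crash(1):  <1:✗part t0 ->
6. recover(1):  <1:part t0 ->
7. deliver 1→0:  nop
8. deliver 2→0:  nop
9. crash(1):  <1:✗part t0 ->
10. deliver 1→0:  nop
11. deliver 1→0:  nop
12. propose(0,'z'):  <0:coor t1 ->
13. recover(1):  <1:part t0 ->
14. deliver 1→2:  nop
15. deliver 2→0:  nop
16. propose(0,'w'):  <0:coor t2 ->
17. deliver 0→2:  <2:part t1 ->
18. deliver 0→2:  <2:part t2 ->
19. timeout(0):  <0:coor t3 ->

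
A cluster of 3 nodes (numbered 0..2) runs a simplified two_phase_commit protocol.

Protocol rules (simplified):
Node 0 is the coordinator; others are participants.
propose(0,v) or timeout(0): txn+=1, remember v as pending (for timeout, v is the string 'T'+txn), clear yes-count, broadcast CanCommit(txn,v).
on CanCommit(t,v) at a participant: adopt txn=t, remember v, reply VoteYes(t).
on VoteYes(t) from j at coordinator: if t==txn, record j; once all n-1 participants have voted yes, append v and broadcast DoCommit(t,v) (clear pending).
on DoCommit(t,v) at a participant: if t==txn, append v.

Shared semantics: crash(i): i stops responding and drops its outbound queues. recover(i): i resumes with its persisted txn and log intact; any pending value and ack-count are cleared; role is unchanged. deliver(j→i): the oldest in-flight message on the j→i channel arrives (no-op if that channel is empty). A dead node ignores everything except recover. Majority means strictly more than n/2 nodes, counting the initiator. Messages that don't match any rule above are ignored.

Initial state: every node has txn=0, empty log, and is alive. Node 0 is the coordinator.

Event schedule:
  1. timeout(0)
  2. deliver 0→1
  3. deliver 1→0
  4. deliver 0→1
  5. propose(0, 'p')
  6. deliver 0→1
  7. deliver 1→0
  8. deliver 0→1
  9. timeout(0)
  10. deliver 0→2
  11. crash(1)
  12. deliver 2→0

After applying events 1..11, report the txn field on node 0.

3

1. timeout(0):  <0:coor t1 ->
2. deliver 0→1:  <1:part t1 ->
3. deliver 1→0:  nop
4. deliver 0→1:  nop
5. propose(0,'p'):  <0:coor t2 ->
6. deliver 0→1:  <1:part t2 ->
7. deliver 1→0:  nop
8. deliver 0→1:  nop
9. timeout(0):  <0:coor t3 ->
10. deliver 0→2:  <2:part t1 ->
11. crash(1):  <1:✗part t2 ->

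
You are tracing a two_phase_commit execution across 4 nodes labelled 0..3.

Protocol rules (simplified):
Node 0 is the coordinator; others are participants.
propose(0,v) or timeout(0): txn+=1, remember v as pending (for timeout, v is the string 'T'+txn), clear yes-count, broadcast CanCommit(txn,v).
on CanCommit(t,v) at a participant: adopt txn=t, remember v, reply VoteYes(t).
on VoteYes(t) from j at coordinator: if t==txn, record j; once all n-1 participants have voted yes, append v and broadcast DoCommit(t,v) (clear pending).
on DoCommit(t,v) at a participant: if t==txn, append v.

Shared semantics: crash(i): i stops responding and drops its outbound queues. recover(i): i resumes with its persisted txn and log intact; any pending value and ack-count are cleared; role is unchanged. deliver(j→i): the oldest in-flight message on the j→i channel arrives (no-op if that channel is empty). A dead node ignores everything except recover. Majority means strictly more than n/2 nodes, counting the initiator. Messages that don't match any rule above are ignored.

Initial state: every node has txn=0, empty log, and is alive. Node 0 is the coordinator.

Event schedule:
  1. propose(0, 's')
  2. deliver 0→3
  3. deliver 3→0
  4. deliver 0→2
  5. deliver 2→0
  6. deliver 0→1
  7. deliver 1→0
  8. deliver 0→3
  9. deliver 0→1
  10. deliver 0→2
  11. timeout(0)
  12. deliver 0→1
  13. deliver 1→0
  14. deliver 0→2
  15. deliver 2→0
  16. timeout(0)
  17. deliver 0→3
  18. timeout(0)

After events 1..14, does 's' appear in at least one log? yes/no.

e1 propose(0,'s'): 0[coor,t=1,-]
e2 deliver 0→3: 3[part,t=1,-]
e3 deliver 3→0: ·
e4 deliver 0→2: 2[part,t=1,-]
e5 deliver 2→0: ·
e6 deliver 0→1: 1[part,t=1,-]
e7 deliver 1→0: 0[coor,t=1,s]
e8 deliver 0→3: 3[part,t=1,s]
e9 deliver 0→1: 1[part,t=1,s]
e10 deliver 0→2: 2[part,t=1,s]
e11 timeout(0): 0[coor,t=2,s]
e12 deliver 0→1: 1[part,t=2,s]
e13 deliver 1→0: ·
e14 deliver 0→2: 2[part,t=2,s]

yes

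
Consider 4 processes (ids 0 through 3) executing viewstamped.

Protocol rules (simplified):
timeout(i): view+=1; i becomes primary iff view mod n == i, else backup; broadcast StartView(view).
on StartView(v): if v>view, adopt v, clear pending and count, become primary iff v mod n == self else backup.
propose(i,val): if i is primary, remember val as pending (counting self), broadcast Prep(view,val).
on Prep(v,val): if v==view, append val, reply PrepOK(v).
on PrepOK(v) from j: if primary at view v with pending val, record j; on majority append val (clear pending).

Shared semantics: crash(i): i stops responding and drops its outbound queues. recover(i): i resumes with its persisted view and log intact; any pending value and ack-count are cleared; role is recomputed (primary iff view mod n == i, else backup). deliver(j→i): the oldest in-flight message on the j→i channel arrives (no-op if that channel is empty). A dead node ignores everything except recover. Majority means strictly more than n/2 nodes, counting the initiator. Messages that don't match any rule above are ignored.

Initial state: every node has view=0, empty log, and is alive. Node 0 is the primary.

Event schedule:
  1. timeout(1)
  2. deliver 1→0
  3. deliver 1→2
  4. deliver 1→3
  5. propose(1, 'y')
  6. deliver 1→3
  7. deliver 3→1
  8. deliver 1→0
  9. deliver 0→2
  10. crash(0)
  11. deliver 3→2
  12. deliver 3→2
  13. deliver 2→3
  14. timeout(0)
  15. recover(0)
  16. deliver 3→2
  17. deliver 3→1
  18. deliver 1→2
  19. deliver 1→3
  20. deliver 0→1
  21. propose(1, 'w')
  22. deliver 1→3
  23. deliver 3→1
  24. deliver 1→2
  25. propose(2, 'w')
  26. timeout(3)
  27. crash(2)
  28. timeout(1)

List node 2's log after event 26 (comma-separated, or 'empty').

1. timeout(1):  <1:prim v1 ->
2. deliver 1→0:  <0:back v1 ->
3. deliver 1→2:  <2:back v1 ->
4. deliver 1→3:  <3:back v1 ->
5. propose(1,'y'):  nop
6. deliver 1→3:  <3:back v1 y>
7. deliver 3→1:  nop
8. deliver 1→0:  <0:back v1 y>
9. deliver 0→2:  nop
10. crash(0):  <0:✗back v1 y>
11. deliver 3→2:  nop
12. deliver 3→2:  nop
13. deliver 2→3:  nop
14. timeout(0):  nop
15. recover(0):  <0:back v1 y>
16. deliver 3→2:  nop
17. deliver 3→1:  nop
18. deliver 1→2:  <2:back v1 y>
19. deliver 1→3:  nop
20. deliver 0→1:  nop
21. propose(1,'w'):  nop
22. deliver 1→3:  <3:back v1 y,w>
23. deliver 3→1:  nop
24. deliver 1→2:  <2:back v1 y,w>
25. propose(2,'w'):  nop
26. timeout(3):  <3:back v2 y,w>

y,w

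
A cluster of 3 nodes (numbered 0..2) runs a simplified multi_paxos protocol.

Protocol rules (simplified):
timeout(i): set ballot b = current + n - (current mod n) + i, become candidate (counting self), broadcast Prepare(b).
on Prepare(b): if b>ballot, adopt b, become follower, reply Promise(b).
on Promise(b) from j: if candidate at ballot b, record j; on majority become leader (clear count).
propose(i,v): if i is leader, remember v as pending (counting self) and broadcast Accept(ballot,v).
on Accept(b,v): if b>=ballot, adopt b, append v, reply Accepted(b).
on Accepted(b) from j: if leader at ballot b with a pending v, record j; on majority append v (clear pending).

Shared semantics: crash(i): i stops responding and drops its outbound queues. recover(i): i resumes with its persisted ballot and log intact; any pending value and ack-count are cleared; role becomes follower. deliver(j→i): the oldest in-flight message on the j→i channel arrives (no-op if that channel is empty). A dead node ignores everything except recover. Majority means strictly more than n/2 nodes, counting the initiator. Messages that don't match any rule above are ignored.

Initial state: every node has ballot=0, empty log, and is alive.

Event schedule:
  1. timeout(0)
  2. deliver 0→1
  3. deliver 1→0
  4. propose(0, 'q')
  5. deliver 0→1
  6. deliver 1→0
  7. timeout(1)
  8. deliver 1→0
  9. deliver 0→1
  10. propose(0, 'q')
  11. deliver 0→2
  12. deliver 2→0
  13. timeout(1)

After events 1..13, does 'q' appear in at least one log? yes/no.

yes

after 1 — timeout(0): n0:cand/b3/[-]
after 2 — deliver 0→1: n1:foll/b3/[-]
after 3 — deliver 1→0: n0:lead/b3/[-]
after 4 — propose(0,'q'): ·
after 5 — deliver 0→1: n1:foll/b3/[q]
after 6 — deliver 1→0: n0:lead/b3/[q]
after 7 — timeout(1): n1:cand/b7/[q]
after 8 — deliver 1→0: n0:foll/b7/[q]
after 9 — deliver 0→1: n1:lead/b7/[q]
after 10 — propose(0,'q'): ·
after 11 — deliver 0→2: n2:foll/b3/[-]
after 12 — deliver 2→0: ·
after 13 — timeout(1): n1:cand/b10/[q]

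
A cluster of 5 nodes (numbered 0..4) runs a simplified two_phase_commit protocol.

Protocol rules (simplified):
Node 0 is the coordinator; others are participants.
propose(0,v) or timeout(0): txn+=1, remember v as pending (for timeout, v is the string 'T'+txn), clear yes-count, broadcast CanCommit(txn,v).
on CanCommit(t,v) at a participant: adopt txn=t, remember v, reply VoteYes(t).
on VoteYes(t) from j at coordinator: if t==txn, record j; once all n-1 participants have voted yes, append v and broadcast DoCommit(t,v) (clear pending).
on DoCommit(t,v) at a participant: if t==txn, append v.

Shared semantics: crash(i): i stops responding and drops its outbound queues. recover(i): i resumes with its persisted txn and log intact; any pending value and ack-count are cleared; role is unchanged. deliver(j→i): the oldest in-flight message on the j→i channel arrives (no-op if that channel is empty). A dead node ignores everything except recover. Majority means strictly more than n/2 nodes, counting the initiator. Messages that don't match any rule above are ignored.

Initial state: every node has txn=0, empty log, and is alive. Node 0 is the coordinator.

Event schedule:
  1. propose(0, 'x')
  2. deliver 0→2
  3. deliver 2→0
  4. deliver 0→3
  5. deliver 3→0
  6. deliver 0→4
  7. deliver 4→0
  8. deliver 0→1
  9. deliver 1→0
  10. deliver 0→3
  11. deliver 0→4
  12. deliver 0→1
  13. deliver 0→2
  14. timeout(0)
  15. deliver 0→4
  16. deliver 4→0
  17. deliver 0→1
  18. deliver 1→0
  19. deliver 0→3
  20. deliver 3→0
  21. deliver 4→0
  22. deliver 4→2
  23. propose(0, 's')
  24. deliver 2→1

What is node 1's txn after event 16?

1

1. propose(0,'x'):  <0:coor t1 ->
2. deliver 0→2:  <2:part t1 ->
3. deliver 2→0:  nop
4. deliver 0→3:  <3:part t1 ->
5. deliver 3→0:  nop
6. deliver 0→4:  <4:part t1 ->
7. deliver 4→0:  nop
8. deliver 0→1:  <1:part t1 ->
9. deliver 1→0:  <0:coor t1 x>
10. deliver 0→3:  <3:part t1 x>
11. deliver 0→4:  <4:part t1 x>
12. deliver 0→1:  <1:part t1 x>
13. deliver 0→2:  <2:part t1 x>
14. timeout(0):  <0:coor t2 x>
15. deliver 0→4:  <4:part t2 x>
16. deliver 4→0:  nop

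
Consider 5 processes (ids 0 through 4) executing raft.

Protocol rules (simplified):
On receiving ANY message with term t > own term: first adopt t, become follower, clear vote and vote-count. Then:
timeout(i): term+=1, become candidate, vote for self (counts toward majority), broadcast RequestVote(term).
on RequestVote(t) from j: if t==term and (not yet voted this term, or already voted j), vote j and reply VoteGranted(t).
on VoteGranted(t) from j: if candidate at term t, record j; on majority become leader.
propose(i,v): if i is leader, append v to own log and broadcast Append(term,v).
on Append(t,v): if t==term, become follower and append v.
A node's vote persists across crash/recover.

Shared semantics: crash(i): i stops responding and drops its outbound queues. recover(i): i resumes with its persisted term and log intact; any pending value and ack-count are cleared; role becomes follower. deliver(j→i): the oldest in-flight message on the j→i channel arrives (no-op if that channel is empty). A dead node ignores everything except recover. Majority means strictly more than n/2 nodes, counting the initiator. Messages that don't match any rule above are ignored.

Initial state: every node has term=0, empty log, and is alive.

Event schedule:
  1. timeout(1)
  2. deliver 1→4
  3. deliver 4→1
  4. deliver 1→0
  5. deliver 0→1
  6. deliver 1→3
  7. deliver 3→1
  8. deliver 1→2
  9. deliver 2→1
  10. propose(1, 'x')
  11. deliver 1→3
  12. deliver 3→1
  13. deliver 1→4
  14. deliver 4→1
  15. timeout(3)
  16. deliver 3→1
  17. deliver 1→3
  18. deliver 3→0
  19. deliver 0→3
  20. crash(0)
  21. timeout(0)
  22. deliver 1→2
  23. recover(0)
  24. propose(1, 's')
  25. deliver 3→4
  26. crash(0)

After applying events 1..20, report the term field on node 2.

step 1 timeout(1): 1={cand,t=1,log=-}
step 2 deliver 1→4: 4={foll,t=1,log=-}
step 3 deliver 4→1: —
step 4 deliver 1→0: 0={foll,t=1,log=-}
step 5 deliver 0→1: 1={lead,t=1,log=-}
step 6 deliver 1→3: 3={foll,t=1,log=-}
step 7 deliver 3→1: —
step 8 deliver 1→2: 2={foll,t=1,log=-}
step 9 deliver 2→1: —
step 10 propose(1,'x'): 1={lead,t=1,log=x}
step 11 deliver 1→3: 3={foll,t=1,log=x}
step 12 deliver 3→1: —
step 13 deliver 1→4: 4={foll,t=1,log=x}
step 14 deliver 4→1: —
step 15 timeout(3): 3={cand,t=2,log=x}
step 16 deliver 3→1: 1={foll,t=2,log=x}
step 17 deliver 1→3: —
step 18 deliver 3→0: 0={foll,t=2,log=-}
step 19 deliver 0→3: 3={lead,t=2,log=x}
step 20 crash(0): 0={✗foll,t=2,log=-}

1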